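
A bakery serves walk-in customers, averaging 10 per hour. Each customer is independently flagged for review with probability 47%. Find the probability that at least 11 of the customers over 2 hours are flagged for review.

0.3424

Thinning: the customers that are flagged for review themselves form a Poisson process with rate 0.47 × 10 = 4.7 per hour.
Over the interval, μ = 4.7 × 2 = 9.4 (2 hours).
P(N ≥ 11) = 1 − P(N ≤ 10) ≈ 0.3424.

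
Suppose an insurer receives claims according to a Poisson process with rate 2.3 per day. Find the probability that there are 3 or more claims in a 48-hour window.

Over the interval, μ = 2.3 × 2 = 4.6 (a 48-hour window = 2 days).
P(N ≥ 3) = 1 − P(N ≤ 2) = 1 − Σ_{j=0}^{2} e^(−μ) μ^j/j! ≈ 0.8374.

0.8374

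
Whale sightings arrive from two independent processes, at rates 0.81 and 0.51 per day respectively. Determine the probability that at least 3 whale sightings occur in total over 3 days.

Independent Poisson processes superpose: combined rate λ = 0.81 + 0.51 = 1.32 per day.
Over the interval, μ = 1.32 × 3 = 3.96 (3 days).
P(N ≥ 3) = 1 − P(N ≤ 2) ≈ 0.7560.

0.7560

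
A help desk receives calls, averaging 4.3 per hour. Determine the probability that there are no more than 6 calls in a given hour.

0.8558

With mean μ = 4.3 per hour,
P(N ≤ 6) = Σ_{j=0}^{6} e^(−μ) μ^j/j! ≈ 0.8558.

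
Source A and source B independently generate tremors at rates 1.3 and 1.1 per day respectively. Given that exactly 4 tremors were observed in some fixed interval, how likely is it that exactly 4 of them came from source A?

0.0861

Given the total, each event is independently from source A with probability p = λ_A/(λ_A+λ_B) = 1.3/2.4 ≈ 0.5417.
So K ~ Binomial(4, 1.3/2.4): P(K = 4) = C(4,4) · (1.3/2.4)^4 · (1.1/2.4)^0 ≈ 0.0861.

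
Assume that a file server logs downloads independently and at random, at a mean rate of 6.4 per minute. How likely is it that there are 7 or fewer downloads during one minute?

0.6873

With mean μ = 6.4 per minute,
P(N ≤ 7) = Σ_{j=0}^{7} e^(−μ) μ^j/j! ≈ 0.6873.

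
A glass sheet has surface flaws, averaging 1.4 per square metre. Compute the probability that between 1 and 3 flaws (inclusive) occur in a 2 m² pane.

Over the interval, μ = 1.4 × 2 = 2.8 (a 2 m² pane = 2 square metres).
P(1 ≤ N ≤ 3) = Σ_{j=1}^{3} e^(−2.8) · 2.8^j/j! ≈ 0.6311.

0.6311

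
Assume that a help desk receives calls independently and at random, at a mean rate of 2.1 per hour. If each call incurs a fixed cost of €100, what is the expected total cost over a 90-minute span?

€315

E[N] = 2.1 × 1.5 = 3.15 (a 90-minute span = 1.5 hours); E[cost] = 3.15 × €100 = €315.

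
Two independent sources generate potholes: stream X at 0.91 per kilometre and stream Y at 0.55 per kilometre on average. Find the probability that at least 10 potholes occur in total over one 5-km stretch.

Independent Poisson processes superpose: combined rate λ = 0.91 + 0.55 = 1.46 per kilometre.
Over the interval, μ = 1.46 × 5 = 7.3 (a 5-km stretch = 5 kilometres).
P(N ≥ 10) = 1 − P(N ≤ 9) ≈ 0.2012.

0.2012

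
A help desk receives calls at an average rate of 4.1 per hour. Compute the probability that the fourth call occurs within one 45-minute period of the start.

0.3696

Over the interval, μ = 4.1 × 0.75 = 3.075 (a 45-minute period = 0.75 hours).
The fourth arrival falls in the interval iff at least 4 events occur there: P(S_4 ≤ t) = P(N ≥ 4) = 1 − P(N ≤ 3) ≈ 0.3696.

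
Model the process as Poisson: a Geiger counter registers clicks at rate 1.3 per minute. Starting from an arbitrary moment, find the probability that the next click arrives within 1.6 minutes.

Inter-arrival times are exponential with rate λ = 1.3 per minute.
P(T ≤ 1.6) = 1 − e^(−λt) = 1 − e^(−1.3 × 1.6) = 1 − e^(−2.08) ≈ 0.8751.

0.8751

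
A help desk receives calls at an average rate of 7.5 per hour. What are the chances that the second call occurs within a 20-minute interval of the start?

0.7127

Over the interval, μ = 7.5 × 1/3 = 2.5 (a 20-minute interval = 1/3 hours).
The second arrival falls in the interval iff at least 2 events occur there: P(S_2 ≤ t) = P(N ≥ 2) = 1 − P(N ≤ 1) ≈ 0.7127.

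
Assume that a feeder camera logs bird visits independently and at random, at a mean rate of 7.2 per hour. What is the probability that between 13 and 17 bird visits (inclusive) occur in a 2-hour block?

Over the interval, μ = 7.2 × 2 = 14.4 (a 2-hour block = 2 hours).
P(13 ≤ N ≤ 17) = Σ_{j=13}^{17} e^(−14.4) · 14.4^j/j! ≈ 0.4772.

0.4772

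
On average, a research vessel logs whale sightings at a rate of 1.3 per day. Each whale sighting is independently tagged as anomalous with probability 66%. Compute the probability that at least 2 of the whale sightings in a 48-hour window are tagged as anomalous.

Thinning: the whale sightings that are tagged as anomalous themselves form a Poisson process with rate 0.66 × 1.3 = 0.858 per day.
Over the interval, μ = 0.858 × 2 = 1.716 (a 48-hour window = 2 days).
P(N ≥ 2) = 1 − P(N ≤ 1) ≈ 0.5117.

0.5117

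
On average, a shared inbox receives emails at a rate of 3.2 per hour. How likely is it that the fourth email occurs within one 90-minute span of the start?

0.7058

Over the interval, μ = 3.2 × 1.5 = 4.8 (a 90-minute span = 1.5 hours).
The fourth arrival falls in the interval iff at least 4 events occur there: P(S_4 ≤ t) = P(N ≥ 4) = 1 − P(N ≤ 3) ≈ 0.7058.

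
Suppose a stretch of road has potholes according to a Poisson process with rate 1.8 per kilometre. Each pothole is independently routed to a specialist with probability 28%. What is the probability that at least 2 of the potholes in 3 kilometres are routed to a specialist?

Thinning: the potholes that are routed to a specialist themselves form a Poisson process with rate 0.28 × 1.8 = 0.504 per kilometre.
Over the interval, μ = 0.504 × 3 = 1.512 (3 kilometres).
P(N ≥ 2) = 1 − P(N ≤ 1) ≈ 0.4462.

0.4462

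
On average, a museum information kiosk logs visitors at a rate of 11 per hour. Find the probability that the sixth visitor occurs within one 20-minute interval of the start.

Over the interval, μ = 11 × 1/3 ≈ 3.66667 (a 20-minute interval = 1/3 hours).
The sixth arrival falls in the interval iff at least 6 events occur there: P(S_6 ≤ t) = P(N ≥ 6) = 1 − P(N ≤ 5) ≈ 0.1652.

0.1652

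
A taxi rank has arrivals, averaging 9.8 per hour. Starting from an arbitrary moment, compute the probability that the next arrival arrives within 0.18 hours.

0.8286

Inter-arrival times are exponential with rate λ = 9.8 per hour.
P(T ≤ 0.18) = 1 − e^(−λt) = 1 − e^(−9.8 × 0.18) = 1 − e^(−1.764) ≈ 0.8286.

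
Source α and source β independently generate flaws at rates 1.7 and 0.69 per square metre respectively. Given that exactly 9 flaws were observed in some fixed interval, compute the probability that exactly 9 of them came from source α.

0.0466

Given the total, each event is independently from source α with probability p = λ_α/(λ_α+λ_β) = 1.7/2.39 ≈ 0.7113.
So K ~ Binomial(9, 1.7/2.39): P(K = 9) = C(9,9) · (1.7/2.39)^9 · (0.69/2.39)^0 ≈ 0.0466.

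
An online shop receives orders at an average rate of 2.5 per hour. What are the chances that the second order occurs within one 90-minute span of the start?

0.8883

Over the interval, μ = 2.5 × 1.5 = 3.75 (a 90-minute span = 1.5 hours).
The second arrival falls in the interval iff at least 2 events occur there: P(S_2 ≤ t) = P(N ≥ 2) = 1 − P(N ≤ 1) ≈ 0.8883.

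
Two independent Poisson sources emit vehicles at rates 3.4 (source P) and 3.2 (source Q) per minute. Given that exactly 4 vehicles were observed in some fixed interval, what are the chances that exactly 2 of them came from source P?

0.3743

Given the total, each event is independently from source P with probability p = λ_P/(λ_P+λ_Q) = 3.4/6.6 ≈ 0.5152.
So K ~ Binomial(4, 3.4/6.6): P(K = 2) = C(4,2) · (3.4/6.6)^2 · (3.2/6.6)^2 ≈ 0.3743.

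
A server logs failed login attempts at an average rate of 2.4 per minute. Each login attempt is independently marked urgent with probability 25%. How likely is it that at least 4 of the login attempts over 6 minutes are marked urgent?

0.4848

Thinning: the login attempts that are marked urgent themselves form a Poisson process with rate 0.25 × 2.4 = 0.6 per minute.
Over the interval, μ = 0.6 × 6 = 3.6 (6 minutes).
P(N ≥ 4) = 1 − P(N ≤ 3) ≈ 0.4848.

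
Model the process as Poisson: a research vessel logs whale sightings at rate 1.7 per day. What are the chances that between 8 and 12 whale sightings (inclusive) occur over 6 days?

0.5695

Over the interval, μ = 1.7 × 6 = 10.2 (6 days).
P(8 ≤ N ≤ 12) = Σ_{j=8}^{12} e^(−10.2) · 10.2^j/j! ≈ 0.5695.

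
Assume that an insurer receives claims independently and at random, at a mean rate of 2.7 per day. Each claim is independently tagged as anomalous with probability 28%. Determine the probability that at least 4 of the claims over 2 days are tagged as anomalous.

Thinning: the claims that are tagged as anomalous themselves form a Poisson process with rate 0.28 × 2.7 = 0.756 per day.
Over the interval, μ = 0.756 × 2 = 1.512 (2 days).
P(N ≥ 4) = 1 − P(N ≤ 3) ≈ 0.0672.

0.0672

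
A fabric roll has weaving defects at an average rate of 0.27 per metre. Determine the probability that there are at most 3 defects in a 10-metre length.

0.7141

Over the interval, μ = 0.27 × 10 = 2.7 (a 10-metre length = 10 metres).
P(N ≤ 3) = Σ_{j=0}^{3} e^(−μ) μ^j/j! ≈ 0.7141.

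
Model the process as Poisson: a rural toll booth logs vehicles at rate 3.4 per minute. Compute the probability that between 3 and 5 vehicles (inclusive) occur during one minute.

With mean μ = 3.4 per minute,
P(3 ≤ N ≤ 5) = Σ_{j=3}^{5} e^(−3.4) · 3.4^j/j! ≈ 0.5308.

0.5308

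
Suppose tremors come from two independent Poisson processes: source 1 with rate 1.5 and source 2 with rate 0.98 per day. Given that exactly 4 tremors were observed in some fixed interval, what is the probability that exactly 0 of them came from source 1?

Given the total, each event is independently from source 1 with probability p = λ_1/(λ_1+λ_2) = 1.5/2.48 ≈ 0.6048.
So K ~ Binomial(4, 1.5/2.48): P(K = 0) = C(4,0) · (1.5/2.48)^0 · (0.98/2.48)^4 ≈ 0.0244.

0.0244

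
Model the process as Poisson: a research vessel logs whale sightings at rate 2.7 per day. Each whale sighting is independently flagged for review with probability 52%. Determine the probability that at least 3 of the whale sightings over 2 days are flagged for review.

Thinning: the whale sightings that are flagged for review themselves form a Poisson process with rate 0.52 × 2.7 = 1.404 per day.
Over the interval, μ = 1.404 × 2 = 2.808 (2 days).
P(N ≥ 3) = 1 − P(N ≤ 2) ≈ 0.5325.

0.5325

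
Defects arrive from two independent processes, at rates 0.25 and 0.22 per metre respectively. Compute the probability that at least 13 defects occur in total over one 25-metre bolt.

0.3955

Independent Poisson processes superpose: combined rate λ = 0.25 + 0.22 = 0.47 per metre.
Over the interval, μ = 0.47 × 25 = 11.75 (a 25-metre bolt = 25 metres).
P(N ≥ 13) = 1 − P(N ≤ 12) ≈ 0.3955.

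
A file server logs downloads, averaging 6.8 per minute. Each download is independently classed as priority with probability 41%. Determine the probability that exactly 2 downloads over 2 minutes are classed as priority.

Thinning: the downloads that are classed as priority themselves form a Poisson process with rate 0.41 × 6.8 = 2.788 per minute.
Over the interval, μ = 2.788 × 2 = 5.576 (2 minutes).
P(N = 2) = e^(−5.576) · 5.576^2/2! ≈ 0.0589.

0.0589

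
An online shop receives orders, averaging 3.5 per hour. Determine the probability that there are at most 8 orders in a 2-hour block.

0.7291

Over the interval, μ = 3.5 × 2 = 7 (a 2-hour block = 2 hours).
P(N ≤ 8) = Σ_{j=0}^{8} e^(−μ) μ^j/j! ≈ 0.7291.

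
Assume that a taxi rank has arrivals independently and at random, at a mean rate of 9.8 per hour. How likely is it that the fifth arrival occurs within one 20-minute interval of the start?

Over the interval, μ = 9.8 × 1/3 ≈ 3.26667 (a 20-minute interval = 1/3 hours).
The fifth arrival falls in the interval iff at least 5 events occur there: P(S_5 ≤ t) = P(N ≥ 5) = 1 − P(N ≤ 4) ≈ 0.2314.

0.2314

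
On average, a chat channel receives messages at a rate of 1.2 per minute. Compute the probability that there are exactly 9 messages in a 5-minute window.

0.0688

Over the interval, μ = 1.2 × 5 = 6 (a 5-minute window = 5 minutes).
P(N = 9) = e^(−μ) μ^9/9! = e^(−6) · 6^9/362880 ≈ 0.0688.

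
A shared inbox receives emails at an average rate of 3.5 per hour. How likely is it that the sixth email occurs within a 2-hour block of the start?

0.6993

Over the interval, μ = 3.5 × 2 = 7 (a 2-hour block = 2 hours).
The sixth arrival falls in the interval iff at least 6 events occur there: P(S_6 ≤ t) = P(N ≥ 6) = 1 − P(N ≤ 5) ≈ 0.6993.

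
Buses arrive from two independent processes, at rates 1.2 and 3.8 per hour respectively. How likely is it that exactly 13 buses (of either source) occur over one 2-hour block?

0.0729

Independent Poisson processes superpose: combined rate λ = 1.2 + 3.8 = 5 per hour.
Over the interval, μ = 5 × 2 = 10 (a 2-hour block = 2 hours).
P(N = 13) = e^(−10) · 10^13/13! ≈ 0.0729.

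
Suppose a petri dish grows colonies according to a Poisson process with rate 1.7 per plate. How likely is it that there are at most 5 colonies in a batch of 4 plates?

0.3270

Over the interval, μ = 1.7 × 4 = 6.8 (a batch of 4 plates = 4 plates).
P(N ≤ 5) = Σ_{j=0}^{5} e^(−μ) μ^j/j! ≈ 0.3270.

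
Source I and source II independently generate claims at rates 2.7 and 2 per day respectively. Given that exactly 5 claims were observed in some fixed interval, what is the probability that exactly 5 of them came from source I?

Given the total, each event is independently from source I with probability p = λ_I/(λ_I+λ_II) = 2.7/4.7 ≈ 0.5745.
So K ~ Binomial(5, 2.7/4.7): P(K = 5) = C(5,5) · (2.7/4.7)^5 · (2/4.7)^0 ≈ 0.0626.

0.0626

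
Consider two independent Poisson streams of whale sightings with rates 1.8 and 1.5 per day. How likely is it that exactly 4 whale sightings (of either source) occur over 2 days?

0.1076

Independent Poisson processes superpose: combined rate λ = 1.8 + 1.5 = 3.3 per day.
Over the interval, μ = 3.3 × 2 = 6.6 (2 days).
P(N = 4) = e^(−6.6) · 6.6^4/4! ≈ 0.1076.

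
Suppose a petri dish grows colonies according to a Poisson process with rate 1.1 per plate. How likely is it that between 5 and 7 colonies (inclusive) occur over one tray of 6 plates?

0.4454

Over the interval, μ = 1.1 × 6 = 6.6 (a tray of 6 plates = 6 plates).
P(5 ≤ N ≤ 7) = Σ_{j=5}^{7} e^(−6.6) · 6.6^j/j! ≈ 0.4454.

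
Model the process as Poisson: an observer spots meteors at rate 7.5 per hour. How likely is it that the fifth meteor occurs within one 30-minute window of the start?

0.3225

Over the interval, μ = 7.5 × 0.5 = 3.75 (a 30-minute window = 0.5 hours).
The fifth arrival falls in the interval iff at least 5 events occur there: P(S_5 ≤ t) = P(N ≥ 5) = 1 − P(N ≤ 4) ≈ 0.3225.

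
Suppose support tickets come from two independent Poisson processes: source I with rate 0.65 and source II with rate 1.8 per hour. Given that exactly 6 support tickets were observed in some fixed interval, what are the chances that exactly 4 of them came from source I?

Given the total, each event is independently from source I with probability p = λ_I/(λ_I+λ_II) = 0.65/2.45 ≈ 0.2653.
So K ~ Binomial(6, 0.65/2.45): P(K = 4) = C(6,4) · (0.65/2.45)^4 · (1.8/2.45)^2 ≈ 0.0401.

0.0401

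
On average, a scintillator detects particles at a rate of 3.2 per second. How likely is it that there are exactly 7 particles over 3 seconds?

0.1010

Over the interval, μ = 3.2 × 3 = 9.6 (3 seconds).
P(N = 7) = e^(−μ) μ^7/7! = e^(−9.6) · 9.6^7/5040 ≈ 0.1010.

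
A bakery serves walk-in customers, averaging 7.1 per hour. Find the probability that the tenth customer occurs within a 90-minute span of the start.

0.6203

Over the interval, μ = 7.1 × 1.5 = 10.65 (a 90-minute span = 1.5 hours).
The tenth arrival falls in the interval iff at least 10 events occur there: P(S_10 ≤ t) = P(N ≥ 10) = 1 − P(N ≤ 9) ≈ 0.6203.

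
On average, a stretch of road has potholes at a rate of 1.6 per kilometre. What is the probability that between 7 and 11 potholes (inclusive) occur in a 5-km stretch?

0.5747

Over the interval, μ = 1.6 × 5 = 8 (a 5-km stretch = 5 kilometres).
P(7 ≤ N ≤ 11) = Σ_{j=7}^{11} e^(−8) · 8^j/j! ≈ 0.5747.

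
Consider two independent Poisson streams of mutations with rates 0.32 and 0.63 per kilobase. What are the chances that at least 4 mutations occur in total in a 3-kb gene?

Independent Poisson processes superpose: combined rate λ = 0.32 + 0.63 = 0.95 per kilobase.
Over the interval, μ = 0.95 × 3 = 2.85 (a 3-kb gene = 3 kilobases).
P(N ≥ 4) = 1 − P(N ≤ 3) ≈ 0.3192.

0.3192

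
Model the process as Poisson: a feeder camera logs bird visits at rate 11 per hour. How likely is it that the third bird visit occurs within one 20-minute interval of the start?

Over the interval, μ = 11 × 1/3 ≈ 3.66667 (a 20-minute interval = 1/3 hours).
The third arrival falls in the interval iff at least 3 events occur there: P(S_3 ≤ t) = P(N ≥ 3) = 1 − P(N ≤ 2) ≈ 0.7089.

0.7089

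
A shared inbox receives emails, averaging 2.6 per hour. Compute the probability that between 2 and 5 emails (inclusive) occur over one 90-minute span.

Over the interval, μ = 2.6 × 1.5 = 3.9 (a 90-minute span = 1.5 hours).
P(2 ≤ N ≤ 5) = Σ_{j=2}^{5} e^(−3.9) · 3.9^j/j! ≈ 0.7014.

0.7014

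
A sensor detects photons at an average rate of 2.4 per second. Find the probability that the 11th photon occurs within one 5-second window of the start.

Over the interval, μ = 2.4 × 5 = 12 (a 5-second window = 5 seconds).
The 11th arrival falls in the interval iff at least 11 events occur there: P(S_11 ≤ t) = P(N ≥ 11) = 1 − P(N ≤ 10) ≈ 0.6528.

0.6528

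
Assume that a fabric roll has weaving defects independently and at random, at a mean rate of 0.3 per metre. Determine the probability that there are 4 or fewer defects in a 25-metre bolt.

Over the interval, μ = 0.3 × 25 = 7.5 (a 25-metre bolt = 25 metres).
P(N ≤ 4) = Σ_{j=0}^{4} e^(−μ) μ^j/j! ≈ 0.1321.

0.1321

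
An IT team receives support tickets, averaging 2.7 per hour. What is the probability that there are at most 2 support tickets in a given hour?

With mean μ = 2.7 per hour,
P(N ≤ 2) = Σ_{j=0}^{2} e^(−μ) μ^j/j! ≈ 0.4936.

0.4936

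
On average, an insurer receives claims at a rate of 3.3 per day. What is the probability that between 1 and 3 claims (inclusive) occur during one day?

With mean μ = 3.3 per day,
P(1 ≤ N ≤ 3) = Σ_{j=1}^{3} e^(−3.3) · 3.3^j/j! ≈ 0.5435.

0.5435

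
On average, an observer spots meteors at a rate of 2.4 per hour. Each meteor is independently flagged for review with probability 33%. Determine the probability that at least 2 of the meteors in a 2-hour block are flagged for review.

Thinning: the meteors that are flagged for review themselves form a Poisson process with rate 0.33 × 2.4 = 0.792 per hour.
Over the interval, μ = 0.792 × 2 = 1.584 (a 2-hour block = 2 hours).
P(N ≥ 2) = 1 − P(N ≤ 1) ≈ 0.4699.

0.4699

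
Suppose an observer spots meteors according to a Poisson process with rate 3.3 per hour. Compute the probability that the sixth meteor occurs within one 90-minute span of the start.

0.3753

Over the interval, μ = 3.3 × 1.5 = 4.95 (a 90-minute span = 1.5 hours).
The sixth arrival falls in the interval iff at least 6 events occur there: P(S_6 ≤ t) = P(N ≥ 6) = 1 − P(N ≤ 5) ≈ 0.3753.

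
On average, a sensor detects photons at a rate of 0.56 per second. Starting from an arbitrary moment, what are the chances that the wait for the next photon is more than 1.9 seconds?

The wait for the next event is exponential with rate λ = 0.56 per second.
P(T > 1.9) = e^(−λt) = e^(−0.56 × 1.9) = e^(−1.064) ≈ 0.3451.

0.3451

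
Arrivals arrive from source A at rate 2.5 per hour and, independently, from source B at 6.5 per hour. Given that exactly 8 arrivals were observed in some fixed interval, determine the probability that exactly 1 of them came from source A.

Given the total, each event is independently from source A with probability p = λ_A/(λ_A+λ_B) = 2.5/9 ≈ 0.2778.
So K ~ Binomial(8, 2.5/9): P(K = 1) = C(8,1) · (2.5/9)^1 · (6.5/9)^7 ≈ 0.2278.

0.2278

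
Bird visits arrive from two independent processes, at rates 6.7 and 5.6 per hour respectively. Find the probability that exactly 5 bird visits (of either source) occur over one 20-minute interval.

0.1600

Independent Poisson processes superpose: combined rate λ = 6.7 + 5.6 = 12.3 per hour.
Over the interval, μ = 12.3 × 1/3 = 4.1 (a 20-minute interval = 1/3 hours).
P(N = 5) = e^(−4.1) · 4.1^5/5! ≈ 0.1600.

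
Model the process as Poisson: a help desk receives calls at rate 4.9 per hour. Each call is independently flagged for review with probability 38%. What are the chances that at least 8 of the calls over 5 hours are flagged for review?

0.7111

Thinning: the calls that are flagged for review themselves form a Poisson process with rate 0.38 × 4.9 = 1.862 per hour.
Over the interval, μ = 1.862 × 5 = 9.31 (5 hours).
P(N ≥ 8) = 1 − P(N ≤ 7) ≈ 0.7111.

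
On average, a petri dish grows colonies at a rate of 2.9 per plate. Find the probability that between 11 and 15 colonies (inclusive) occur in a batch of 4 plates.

Over the interval, μ = 2.9 × 4 = 11.6 (a batch of 4 plates = 4 plates).
P(11 ≤ N ≤ 15) = Σ_{j=11}^{15} e^(−11.6) · 11.6^j/j! ≈ 0.4814.

0.4814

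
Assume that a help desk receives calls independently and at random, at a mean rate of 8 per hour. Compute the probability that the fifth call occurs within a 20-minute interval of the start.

Over the interval, μ = 8 × 1/3 ≈ 2.66667 (a 20-minute interval = 1/3 hours).
The fifth arrival falls in the interval iff at least 5 events occur there: P(S_5 ≤ t) = P(N ≥ 5) = 1 − P(N ≤ 4) ≈ 0.1322.

0.1322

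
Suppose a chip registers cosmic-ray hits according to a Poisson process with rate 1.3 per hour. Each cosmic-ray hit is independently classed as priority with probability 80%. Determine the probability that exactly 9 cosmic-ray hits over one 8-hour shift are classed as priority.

0.1282

Thinning: the cosmic-ray hits that are classed as priority themselves form a Poisson process with rate 0.8 × 1.3 = 1.04 per hour.
Over the interval, μ = 1.04 × 8 = 8.32 (an 8-hour shift = 8 hours).
P(N = 9) = e^(−8.32) · 8.32^9/9! ≈ 0.1282.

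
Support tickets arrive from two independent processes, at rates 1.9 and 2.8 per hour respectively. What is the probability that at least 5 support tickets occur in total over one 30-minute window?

0.0897

Independent Poisson processes superpose: combined rate λ = 1.9 + 2.8 = 4.7 per hour.
Over the interval, μ = 4.7 × 0.5 = 2.35 (a 30-minute window = 0.5 hours).
P(N ≥ 5) = 1 − P(N ≤ 4) ≈ 0.0897.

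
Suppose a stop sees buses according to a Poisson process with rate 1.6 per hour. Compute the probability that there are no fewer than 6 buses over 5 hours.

0.8088

Over the interval, μ = 1.6 × 5 = 8 (5 hours).
P(N ≥ 6) = 1 − P(N ≤ 5) = 1 − Σ_{j=0}^{5} e^(−μ) μ^j/j! ≈ 0.8088.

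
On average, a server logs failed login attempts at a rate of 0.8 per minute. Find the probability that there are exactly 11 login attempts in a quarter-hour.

Over the interval, μ = 0.8 × 15 = 12 (a quarter-hour = 15 minutes).
P(N = 11) = e^(−μ) μ^11/11! = e^(−12) · 12^11/39916800 ≈ 0.1144.

0.1144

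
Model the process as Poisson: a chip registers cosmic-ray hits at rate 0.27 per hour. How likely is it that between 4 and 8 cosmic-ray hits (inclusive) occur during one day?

Over the interval, μ = 0.27 × 24 = 6.48 (a day = 24 hours).
P(4 ≤ N ≤ 8) = Σ_{j=4}^{8} e^(−6.48) · 6.48^j/j! ≈ 0.6807.

0.6807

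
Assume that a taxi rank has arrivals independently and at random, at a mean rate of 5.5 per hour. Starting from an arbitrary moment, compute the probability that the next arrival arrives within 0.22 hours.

Inter-arrival times are exponential with rate λ = 5.5 per hour.
P(T ≤ 0.22) = 1 − e^(−λt) = 1 − e^(−5.5 × 0.22) = 1 − e^(−1.21) ≈ 0.7018.

0.7018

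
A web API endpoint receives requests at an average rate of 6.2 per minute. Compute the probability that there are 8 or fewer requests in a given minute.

0.8259

With mean μ = 6.2 per minute,
P(N ≤ 8) = Σ_{j=0}^{8} e^(−μ) μ^j/j! ≈ 0.8259.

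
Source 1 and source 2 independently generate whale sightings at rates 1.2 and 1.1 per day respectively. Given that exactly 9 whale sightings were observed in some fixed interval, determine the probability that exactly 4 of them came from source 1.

Given the total, each event is independently from source 1 with probability p = λ_1/(λ_1+λ_2) = 1.2/2.3 ≈ 0.5217.
So K ~ Binomial(9, 1.2/2.3): P(K = 4) = C(9,4) · (1.2/2.3)^4 · (1.1/2.3)^5 ≈ 0.2336.

0.2336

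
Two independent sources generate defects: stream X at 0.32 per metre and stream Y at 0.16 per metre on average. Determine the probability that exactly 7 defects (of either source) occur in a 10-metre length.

0.0959

Independent Poisson processes superpose: combined rate λ = 0.32 + 0.16 = 0.48 per metre.
Over the interval, μ = 0.48 × 10 = 4.8 (a 10-metre length = 10 metres).
P(N = 7) = e^(−4.8) · 4.8^7/7! ≈ 0.0959.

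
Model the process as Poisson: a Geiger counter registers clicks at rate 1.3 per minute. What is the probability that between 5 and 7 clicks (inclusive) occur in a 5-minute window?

0.4491

Over the interval, μ = 1.3 × 5 = 6.5 (a 5-minute window = 5 minutes).
P(5 ≤ N ≤ 7) = Σ_{j=5}^{7} e^(−6.5) · 6.5^j/j! ≈ 0.4491.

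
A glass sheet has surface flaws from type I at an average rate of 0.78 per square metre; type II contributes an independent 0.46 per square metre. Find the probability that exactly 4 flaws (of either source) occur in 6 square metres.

Independent Poisson processes superpose: combined rate λ = 0.78 + 0.46 = 1.24 per square metre.
Over the interval, μ = 1.24 × 6 = 7.44 (6 square metres).
P(N = 4) = e^(−7.44) · 7.44^4/4! ≈ 0.0750.

0.0750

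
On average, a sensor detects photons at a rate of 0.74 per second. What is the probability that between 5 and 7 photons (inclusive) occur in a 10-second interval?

0.3998

Over the interval, μ = 0.74 × 10 = 7.4 (a 10-second interval = 10 seconds).
P(5 ≤ N ≤ 7) = Σ_{j=5}^{7} e^(−7.4) · 7.4^j/j! ≈ 0.3998.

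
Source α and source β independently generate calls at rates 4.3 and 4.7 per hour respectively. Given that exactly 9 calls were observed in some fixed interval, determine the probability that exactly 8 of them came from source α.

0.0128

Given the total, each event is independently from source α with probability p = λ_α/(λ_α+λ_β) = 4.3/9 ≈ 0.4778.
So K ~ Binomial(9, 4.3/9): P(K = 8) = C(9,8) · (4.3/9)^8 · (4.7/9)^1 ≈ 0.0128.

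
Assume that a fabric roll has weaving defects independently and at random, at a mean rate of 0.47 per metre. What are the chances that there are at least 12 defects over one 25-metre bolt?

Over the interval, μ = 0.47 × 25 = 11.75 (a 25-metre bolt = 25 metres).
P(N ≥ 12) = 1 − P(N ≤ 11) = 1 − Σ_{j=0}^{11} e^(−μ) μ^j/j! ≈ 0.5095.

0.5095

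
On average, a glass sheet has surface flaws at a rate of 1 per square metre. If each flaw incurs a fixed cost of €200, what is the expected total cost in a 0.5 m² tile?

€100

E[N] = 1 × 0.5 = 0.5 (a 0.5 m² tile = 0.5 square metres); E[cost] = 0.5 × €200 = €100.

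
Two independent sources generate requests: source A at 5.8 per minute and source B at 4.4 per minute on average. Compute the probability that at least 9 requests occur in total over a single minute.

0.6892

Independent Poisson processes superpose: combined rate λ = 5.8 + 4.4 = 10.2 per minute.
So μ = 10.2.
P(N ≥ 9) = 1 − P(N ≤ 8) ≈ 0.6892.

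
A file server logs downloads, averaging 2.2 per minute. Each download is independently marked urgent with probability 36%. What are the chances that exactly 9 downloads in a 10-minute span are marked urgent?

0.1228

Thinning: the downloads that are marked urgent themselves form a Poisson process with rate 0.36 × 2.2 = 0.792 per minute.
Over the interval, μ = 0.792 × 10 = 7.92 (a 10-minute span = 10 minutes).
P(N = 9) = e^(−7.92) · 7.92^9/9! ≈ 0.1228.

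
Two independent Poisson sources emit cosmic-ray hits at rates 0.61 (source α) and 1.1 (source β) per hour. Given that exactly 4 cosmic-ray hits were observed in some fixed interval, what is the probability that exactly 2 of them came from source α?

0.3159

Given the total, each event is independently from source α with probability p = λ_α/(λ_α+λ_β) = 0.61/1.71 ≈ 0.3567.
So K ~ Binomial(4, 0.61/1.71): P(K = 2) = C(4,2) · (0.61/1.71)^2 · (1.1/1.71)^2 ≈ 0.3159.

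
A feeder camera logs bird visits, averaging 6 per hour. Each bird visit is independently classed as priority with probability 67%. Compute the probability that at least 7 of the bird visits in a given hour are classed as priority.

Thinning: the bird visits that are classed as priority themselves form a Poisson process with rate 0.67 × 6 = 4.02 per hour.
So μ = 4.02.
P(N ≥ 7) = 1 − P(N ≤ 6) ≈ 0.1128.

0.1128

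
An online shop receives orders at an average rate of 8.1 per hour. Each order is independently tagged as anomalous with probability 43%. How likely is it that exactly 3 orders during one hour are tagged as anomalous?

Thinning: the orders that are tagged as anomalous themselves form a Poisson process with rate 0.43 × 8.1 = 3.483 per hour.
So μ = 3.483.
P(N = 3) = e^(−3.483) · 3.483^3/3! ≈ 0.2163.

0.2163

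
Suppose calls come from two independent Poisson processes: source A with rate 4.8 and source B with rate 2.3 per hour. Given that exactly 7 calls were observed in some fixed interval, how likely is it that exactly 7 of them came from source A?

Given the total, each event is independently from source A with probability p = λ_A/(λ_A+λ_B) = 4.8/7.1 ≈ 0.6761.
So K ~ Binomial(7, 4.8/7.1): P(K = 7) = C(7,7) · (4.8/7.1)^7 · (2.3/7.1)^0 ≈ 0.0645.

0.0645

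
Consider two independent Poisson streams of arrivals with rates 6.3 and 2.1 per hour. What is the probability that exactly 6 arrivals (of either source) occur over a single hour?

0.1097

Independent Poisson processes superpose: combined rate λ = 6.3 + 2.1 = 8.4 per hour.
So μ = 8.4.
P(N = 6) = e^(−8.4) · 8.4^6/6! ≈ 0.1097.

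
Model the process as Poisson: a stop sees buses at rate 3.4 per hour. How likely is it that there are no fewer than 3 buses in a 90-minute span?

Over the interval, μ = 3.4 × 1.5 = 5.1 (a 90-minute span = 1.5 hours).
P(N ≥ 3) = 1 − P(N ≤ 2) = 1 − Σ_{j=0}^{2} e^(−μ) μ^j/j! ≈ 0.8835.

0.8835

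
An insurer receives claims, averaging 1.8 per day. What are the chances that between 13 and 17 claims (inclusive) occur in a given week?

Over the interval, μ = 1.8 × 7 = 12.6 (a week = 7 days).
P(13 ≤ N ≤ 17) = Σ_{j=13}^{17} e^(−12.6) · 12.6^j/j! ≈ 0.4034.

0.4034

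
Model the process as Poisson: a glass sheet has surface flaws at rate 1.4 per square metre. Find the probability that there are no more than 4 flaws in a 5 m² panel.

Over the interval, μ = 1.4 × 5 = 7 (a 5 m² panel = 5 square metres).
P(N ≤ 4) = Σ_{j=0}^{4} e^(−μ) μ^j/j! ≈ 0.1730.

0.1730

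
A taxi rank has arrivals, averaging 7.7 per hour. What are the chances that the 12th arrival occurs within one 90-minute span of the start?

Over the interval, μ = 7.7 × 1.5 = 11.55 (a 90-minute span = 1.5 hours).
The 12th arrival falls in the interval iff at least 12 events occur there: P(S_12 ≤ t) = P(N ≥ 12) = 1 − P(N ≤ 11) ≈ 0.4861.

0.4861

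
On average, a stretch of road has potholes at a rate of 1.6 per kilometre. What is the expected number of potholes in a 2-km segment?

E[N] = λt = 1.6 × 2 = 3.2 (a 2-km segment = 2 kilometres).

3.2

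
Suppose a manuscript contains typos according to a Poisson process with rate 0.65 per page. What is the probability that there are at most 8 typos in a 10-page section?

Over the interval, μ = 0.65 × 10 = 6.5 (a 10-page section = 10 pages).
P(N ≤ 8) = Σ_{j=0}^{8} e^(−μ) μ^j/j! ≈ 0.7916.

0.7916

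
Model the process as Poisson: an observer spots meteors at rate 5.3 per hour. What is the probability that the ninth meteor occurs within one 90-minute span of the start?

0.4005

Over the interval, μ = 5.3 × 1.5 = 7.95 (a 90-minute span = 1.5 hours).
The ninth arrival falls in the interval iff at least 9 events occur there: P(S_9 ≤ t) = P(N ≥ 9) = 1 − P(N ≤ 8) ≈ 0.4005.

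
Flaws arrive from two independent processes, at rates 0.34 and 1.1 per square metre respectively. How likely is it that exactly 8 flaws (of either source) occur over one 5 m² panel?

0.1337

Independent Poisson processes superpose: combined rate λ = 0.34 + 1.1 = 1.44 per square metre.
Over the interval, μ = 1.44 × 5 = 7.2 (a 5 m² panel = 5 square metres).
P(N = 8) = e^(−7.2) · 7.2^8/8! ≈ 0.1337.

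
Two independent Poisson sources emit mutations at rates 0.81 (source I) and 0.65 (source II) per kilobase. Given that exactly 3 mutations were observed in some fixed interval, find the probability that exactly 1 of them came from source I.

Given the total, each event is independently from source I with probability p = λ_I/(λ_I+λ_II) = 0.81/1.46 ≈ 0.5548.
So K ~ Binomial(3, 0.81/1.46): P(K = 1) = C(3,1) · (0.81/1.46)^1 · (0.65/1.46)^2 ≈ 0.3299.

0.3299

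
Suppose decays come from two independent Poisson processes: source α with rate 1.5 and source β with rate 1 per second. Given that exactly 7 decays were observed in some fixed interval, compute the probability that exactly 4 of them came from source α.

0.2903

Given the total, each event is independently from source α with probability p = λ_α/(λ_α+λ_β) = 1.5/2.5 = 0.6000.
So K ~ Binomial(7, 1.5/2.5): P(K = 4) = C(7,4) · (1.5/2.5)^4 · (1/2.5)^3 ≈ 0.2903.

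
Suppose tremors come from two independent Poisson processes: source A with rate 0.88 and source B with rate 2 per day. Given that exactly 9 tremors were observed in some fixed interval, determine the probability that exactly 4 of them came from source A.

0.1774

Given the total, each event is independently from source A with probability p = λ_A/(λ_A+λ_B) = 0.88/2.88 ≈ 0.3056.
So K ~ Binomial(9, 0.88/2.88): P(K = 4) = C(9,4) · (0.88/2.88)^4 · (2/2.88)^5 ≈ 0.1774.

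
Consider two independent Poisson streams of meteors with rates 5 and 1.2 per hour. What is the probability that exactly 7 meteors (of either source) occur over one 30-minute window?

0.0246

Independent Poisson processes superpose: combined rate λ = 5 + 1.2 = 6.2 per hour.
Over the interval, μ = 6.2 × 0.5 = 3.1 (a 30-minute window = 0.5 hours).
P(N = 7) = e^(−3.1) · 3.1^7/7! ≈ 0.0246.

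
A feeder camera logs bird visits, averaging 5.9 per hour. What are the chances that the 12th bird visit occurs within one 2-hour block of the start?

Over the interval, μ = 5.9 × 2 = 11.8 (a 2-hour block = 2 hours).
The 12th arrival falls in the interval iff at least 12 events occur there: P(S_12 ≤ t) = P(N ≥ 12) = 1 − P(N ≤ 11) ≈ 0.5153.

0.5153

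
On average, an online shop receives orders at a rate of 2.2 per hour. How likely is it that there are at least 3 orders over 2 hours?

0.8149

Over the interval, μ = 2.2 × 2 = 4.4 (2 hours).
P(N ≥ 3) = 1 − P(N ≤ 2) = 1 − Σ_{j=0}^{2} e^(−μ) μ^j/j! ≈ 0.8149.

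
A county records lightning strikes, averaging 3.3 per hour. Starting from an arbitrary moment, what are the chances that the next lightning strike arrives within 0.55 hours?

0.8372

Inter-arrival times are exponential with rate λ = 3.3 per hour.
P(T ≤ 0.55) = 1 − e^(−λt) = 1 − e^(−3.3 × 0.55) = 1 − e^(−1.815) ≈ 0.8372.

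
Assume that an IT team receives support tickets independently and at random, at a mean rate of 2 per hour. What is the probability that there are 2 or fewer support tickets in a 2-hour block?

Over the interval, μ = 2 × 2 = 4 (a 2-hour block = 2 hours).
P(N ≤ 2) = Σ_{j=0}^{2} e^(−μ) μ^j/j! ≈ 0.2381.

0.2381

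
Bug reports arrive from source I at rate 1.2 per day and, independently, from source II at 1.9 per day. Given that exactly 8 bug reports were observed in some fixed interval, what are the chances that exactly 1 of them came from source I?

0.1006

Given the total, each event is independently from source I with probability p = λ_I/(λ_I+λ_II) = 1.2/3.1 ≈ 0.3871.
So K ~ Binomial(8, 1.2/3.1): P(K = 1) = C(8,1) · (1.2/3.1)^1 · (1.9/3.1)^7 ≈ 0.1006.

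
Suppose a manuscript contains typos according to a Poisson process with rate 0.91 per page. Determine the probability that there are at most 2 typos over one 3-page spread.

Over the interval, μ = 0.91 × 3 = 2.73 (a 3-page spread = 3 pages).
P(N ≤ 2) = Σ_{j=0}^{2} e^(−μ) μ^j/j! ≈ 0.4863.

0.4863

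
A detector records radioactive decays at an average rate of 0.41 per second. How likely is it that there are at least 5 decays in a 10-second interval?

Over the interval, μ = 0.41 × 10 = 4.1 (a 10-second interval = 10 seconds).
P(N ≥ 5) = 1 − P(N ≤ 4) = 1 − Σ_{j=0}^{4} e^(−μ) μ^j/j! ≈ 0.3907.

0.3907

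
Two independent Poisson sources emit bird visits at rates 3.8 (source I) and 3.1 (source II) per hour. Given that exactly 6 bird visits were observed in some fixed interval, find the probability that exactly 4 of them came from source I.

0.2785

Given the total, each event is independently from source I with probability p = λ_I/(λ_I+λ_II) = 3.8/6.9 ≈ 0.5507.
So K ~ Binomial(6, 3.8/6.9): P(K = 4) = C(6,4) · (3.8/6.9)^4 · (3.1/6.9)^2 ≈ 0.2785.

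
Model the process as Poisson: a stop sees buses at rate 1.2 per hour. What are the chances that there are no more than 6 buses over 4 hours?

0.7908

Over the interval, μ = 1.2 × 4 = 4.8 (4 hours).
P(N ≤ 6) = Σ_{j=0}^{6} e^(−μ) μ^j/j! ≈ 0.7908.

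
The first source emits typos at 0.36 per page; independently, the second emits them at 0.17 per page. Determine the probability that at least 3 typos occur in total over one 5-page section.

Independent Poisson processes superpose: combined rate λ = 0.36 + 0.17 = 0.53 per page.
Over the interval, μ = 0.53 × 5 = 2.65 (a 5-page section = 5 pages).
P(N ≥ 3) = 1 − P(N ≤ 2) ≈ 0.4940.

0.4940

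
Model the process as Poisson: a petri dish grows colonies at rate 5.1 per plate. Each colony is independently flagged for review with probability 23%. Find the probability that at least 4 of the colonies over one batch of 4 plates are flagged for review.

0.6891

Thinning: the colonies that are flagged for review themselves form a Poisson process with rate 0.23 × 5.1 = 1.173 per plate.
Over the interval, μ = 1.173 × 4 = 4.692 (a batch of 4 plates = 4 plates).
P(N ≥ 4) = 1 − P(N ≤ 3) ≈ 0.6891.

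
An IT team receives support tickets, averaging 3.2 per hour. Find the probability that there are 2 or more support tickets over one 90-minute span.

Over the interval, μ = 3.2 × 1.5 = 4.8 (a 90-minute span = 1.5 hours).
P(N ≥ 2) = 1 − P(N ≤ 1) = 1 − Σ_{j=0}^{1} e^(−μ) μ^j/j! ≈ 0.9523.

0.9523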